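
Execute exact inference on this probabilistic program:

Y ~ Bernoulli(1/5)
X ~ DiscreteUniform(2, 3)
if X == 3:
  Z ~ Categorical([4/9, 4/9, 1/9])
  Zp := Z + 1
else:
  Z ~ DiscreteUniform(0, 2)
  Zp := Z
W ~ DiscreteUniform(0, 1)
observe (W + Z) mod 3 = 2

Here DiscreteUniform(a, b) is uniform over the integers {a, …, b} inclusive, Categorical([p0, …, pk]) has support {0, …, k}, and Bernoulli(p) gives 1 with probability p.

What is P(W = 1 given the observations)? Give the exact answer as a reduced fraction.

Enumerate traces; 8 have nonzero weight after conditioning:
  (Y=0, X=2, Z=1, W=1) weight 1/15
  (Y=0, X=2, Z=2, W=0) weight 1/15
  (Y=0, X=3, Z=1, W=1) weight 4/45
  (Y=0, X=3, Z=2, W=0) weight 1/45
  (Y=1, X=2, Z=1, W=1) weight 1/60
  (Y=1, X=2, Z=2, W=0) weight 1/60
  (Y=1, X=3, Z=1, W=1) weight 1/45
  (Y=1, X=3, Z=2, W=0) weight 1/180
Group by W:
  weight(W=0) = 1/9
  weight(W=1) = 7/36
Total weight = 1/9 + 7/36 = 11/36
P(W=0 | obs) = 1/9 / 11/36 = 4/11
P(W=1 | obs) = 7/36 / 11/36 = 7/11

P(W = 1 | obs) = 7/11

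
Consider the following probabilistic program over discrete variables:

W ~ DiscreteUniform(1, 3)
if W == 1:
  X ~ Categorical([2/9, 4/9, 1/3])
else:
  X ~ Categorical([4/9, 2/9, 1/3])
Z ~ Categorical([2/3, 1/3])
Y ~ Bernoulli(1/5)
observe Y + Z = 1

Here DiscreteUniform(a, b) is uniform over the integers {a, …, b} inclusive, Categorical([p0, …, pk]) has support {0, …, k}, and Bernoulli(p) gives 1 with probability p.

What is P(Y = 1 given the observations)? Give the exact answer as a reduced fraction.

P(Y = 1 | obs) = 1/3

Enumerate traces; 18 have nonzero weight after conditioning:
  (W=1, X=0, Z=0, Y=1) weight 4/405
  (W=1, X=0, Z=1, Y=0) weight 8/405
  (W=1, X=1, Z=0, Y=1) weight 8/405
  (W=1, X=1, Z=1, Y=0) weight 16/405
  (W=1, X=2, Z=0, Y=1) weight 2/135
  (W=1, X=2, Z=1, Y=0) weight 4/135
  (W=2, X=0, Z=0, Y=1) weight 8/405
  (W=2, X=0, Z=1, Y=0) weight 16/405
  … 10 more
Group by Y:
  weight(Y=0) = 4/15
  weight(Y=1) = 2/15
Total weight = 4/15 + 2/15 = 2/5
P(Y=0 | obs) = 4/15 / 2/5 = 2/3
P(Y=1 | obs) = 2/15 / 2/5 = 1/3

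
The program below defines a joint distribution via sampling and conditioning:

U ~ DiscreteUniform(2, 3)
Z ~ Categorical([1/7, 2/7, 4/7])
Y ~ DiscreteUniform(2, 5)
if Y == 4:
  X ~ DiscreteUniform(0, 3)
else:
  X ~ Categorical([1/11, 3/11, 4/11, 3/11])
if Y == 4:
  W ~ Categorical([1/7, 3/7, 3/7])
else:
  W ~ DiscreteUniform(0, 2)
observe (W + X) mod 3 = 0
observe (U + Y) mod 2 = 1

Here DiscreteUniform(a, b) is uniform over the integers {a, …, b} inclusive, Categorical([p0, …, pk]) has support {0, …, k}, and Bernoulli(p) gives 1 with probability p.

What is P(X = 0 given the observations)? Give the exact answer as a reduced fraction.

Enumerate traces; 48 have nonzero weight after conditioning:
  (U=2, Z=0, Y=3, X=0, W=0) weight 1/1848
  (U=2, Z=0, Y=3, X=1, W=2) weight 1/616
  (U=2, Z=0, Y=3, X=2, W=1) weight 1/462
  (U=2, Z=0, Y=3, X=3, W=0) weight 1/616
  (U=2, Z=0, Y=5, X=0, W=0) weight 1/1848
  (U=2, Z=0, Y=5, X=1, W=2) weight 1/616
  (U=2, Z=0, Y=5, X=2, W=1) weight 1/462
  (U=2, Z=0, Y=5, X=3, W=0) weight 1/616
  … 40 more
Group by X:
  weight(X=0) = 39/2464
  weight(X=1) = 117/2464
  weight(X=2) = 145/2464
  weight(X=3) = 95/2464
Total weight = 39/2464 + 117/2464 + 145/2464 + 95/2464 = 9/56
P(X=0 | obs) = 39/2464 / 9/56 = 13/132
P(X=1 | obs) = 117/2464 / 9/56 = 13/44
P(X=2 | obs) = 145/2464 / 9/56 = 145/396
P(X=3 | obs) = 95/2464 / 9/56 = 95/396

P(X = 0 | obs) = 13/132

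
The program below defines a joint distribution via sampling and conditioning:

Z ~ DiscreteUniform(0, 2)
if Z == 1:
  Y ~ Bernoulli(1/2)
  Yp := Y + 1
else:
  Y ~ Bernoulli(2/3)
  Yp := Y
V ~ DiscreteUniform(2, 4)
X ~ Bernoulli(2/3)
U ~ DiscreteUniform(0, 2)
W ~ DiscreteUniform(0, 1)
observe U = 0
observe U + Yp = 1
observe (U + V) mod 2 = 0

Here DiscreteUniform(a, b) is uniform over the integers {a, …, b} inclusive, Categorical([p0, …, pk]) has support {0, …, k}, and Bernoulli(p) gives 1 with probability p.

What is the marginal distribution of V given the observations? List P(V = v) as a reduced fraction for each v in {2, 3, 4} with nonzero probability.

P(V=2) = 1/2, P(V=4) = 1/2

Enumerate traces; 24 have nonzero weight after conditioning:
  (Z=0, Y=1, V=2, X=0, U=0, W=0) weight 1/243
  (Z=0, Y=1, V=2, X=0, U=0, W=1) weight 1/243
  (Z=0, Y=1, V=2, X=1, U=0, W=0) weight 2/243
  (Z=0, Y=1, V=2, X=1, U=0, W=1) weight 2/243
  (Z=0, Y=1, V=4, X=0, U=0, W=0) weight 1/243
  (Z=0, Y=1, V=4, X=0, U=0, W=1) weight 1/243
  (Z=0, Y=1, V=4, X=1, U=0, W=0) weight 2/243
  (Z=0, Y=1, V=4, X=1, U=0, W=1) weight 2/243
  … 16 more
Group by V:
  weight(V=2) = 11/162
  weight(V=4) = 11/162
Total weight = 11/162 + 11/162 = 11/81
P(V=2 | obs) = 11/162 / 11/81 = 1/2
P(V=4 | obs) = 11/162 / 11/81 = 1/2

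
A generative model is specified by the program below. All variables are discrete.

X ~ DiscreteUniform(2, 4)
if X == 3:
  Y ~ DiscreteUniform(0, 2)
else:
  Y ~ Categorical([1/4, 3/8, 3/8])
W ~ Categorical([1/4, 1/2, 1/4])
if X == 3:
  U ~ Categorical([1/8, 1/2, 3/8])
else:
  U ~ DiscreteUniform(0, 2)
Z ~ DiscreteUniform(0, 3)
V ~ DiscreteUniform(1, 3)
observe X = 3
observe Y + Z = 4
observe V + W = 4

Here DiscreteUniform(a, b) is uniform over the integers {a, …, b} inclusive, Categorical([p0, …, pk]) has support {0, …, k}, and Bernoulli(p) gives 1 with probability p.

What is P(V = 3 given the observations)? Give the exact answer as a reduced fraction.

Enumerate traces; 12 have nonzero weight after conditioning:
  (X=3, Y=1, W=1, U=0, Z=3, V=3) weight 1/1728
  (X=3, Y=1, W=1, U=1, Z=3, V=3) weight 1/432
  (X=3, Y=1, W=1, U=2, Z=3, V=3) weight 1/576
  (X=3, Y=1, W=2, U=0, Z=3, V=2) weight 1/3456
  (X=3, Y=1, W=2, U=1, Z=3, V=2) weight 1/864
  (X=3, Y=1, W=2, U=2, Z=3, V=2) weight 1/1152
  (X=3, Y=2, W=1, U=0, Z=2, V=3) weight 1/1728
  (X=3, Y=2, W=1, U=1, Z=2, V=3) weight 1/432
  … 4 more
Group by V:
  weight(V=2) = 1/216
  weight(V=3) = 1/108
Total weight = 1/216 + 1/108 = 1/72
P(V=2 | obs) = 1/216 / 1/72 = 1/3
P(V=3 | obs) = 1/108 / 1/72 = 2/3

P(V = 3 | obs) = 2/3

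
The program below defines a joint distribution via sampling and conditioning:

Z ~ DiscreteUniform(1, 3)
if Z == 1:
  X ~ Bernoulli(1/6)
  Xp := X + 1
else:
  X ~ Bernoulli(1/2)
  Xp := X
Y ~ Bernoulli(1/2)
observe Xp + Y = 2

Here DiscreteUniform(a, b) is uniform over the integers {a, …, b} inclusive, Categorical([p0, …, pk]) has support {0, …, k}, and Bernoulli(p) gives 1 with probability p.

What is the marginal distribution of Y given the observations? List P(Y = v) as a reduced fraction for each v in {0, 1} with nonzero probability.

P(Y=0) = 1/12, P(Y=1) = 11/12

Enumerate traces; 4 have nonzero weight after conditioning:
  (Z=1, X=0, Y=1) weight 5/36
  (Z=1, X=1, Y=0) weight 1/36
  (Z=2, X=1, Y=1) weight 1/12
  (Z=3, X=1, Y=1) weight 1/12
Group by Y:
  weight(Y=0) = 1/36
  weight(Y=1) = 11/36
Total weight = 1/36 + 11/36 = 1/3
P(Y=0 | obs) = 1/36 / 1/3 = 1/12
P(Y=1 | obs) = 11/36 / 1/3 = 11/12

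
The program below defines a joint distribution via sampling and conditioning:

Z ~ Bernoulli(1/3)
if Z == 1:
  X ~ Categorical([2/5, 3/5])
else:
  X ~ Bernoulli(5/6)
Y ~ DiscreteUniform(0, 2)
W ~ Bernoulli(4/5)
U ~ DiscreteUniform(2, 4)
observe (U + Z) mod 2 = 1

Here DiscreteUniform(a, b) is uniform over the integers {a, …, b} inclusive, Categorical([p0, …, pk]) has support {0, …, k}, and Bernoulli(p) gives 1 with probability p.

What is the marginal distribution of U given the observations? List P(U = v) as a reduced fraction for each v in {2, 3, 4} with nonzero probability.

Enumerate traces; 36 have nonzero weight after conditioning:
  (Z=0, X=0, Y=0, W=0, U=3) weight 1/405
  (Z=0, X=0, Y=0, W=1, U=3) weight 4/405
  (Z=0, X=0, Y=1, W=0, U=3) weight 1/405
  (Z=0, X=0, Y=1, W=1, U=3) weight 4/405
  (Z=0, X=0, Y=2, W=0, U=3) weight 1/405
  (Z=0, X=0, Y=2, W=1, U=3) weight 4/405
  (Z=0, X=1, Y=0, W=0, U=3) weight 1/81
  (Z=0, X=1, Y=0, W=1, U=3) weight 4/81
  (Z=1, X=0, Y=0, W=0, U=2) weight 2/675
  (Z=1, X=0, Y=0, W=0, U=4) weight 2/675
  … 26 more
Group by U:
  weight(U=2) = 1/9
  weight(U=3) = 2/9
  weight(U=4) = 1/9
Total weight = 1/9 + 2/9 + 1/9 = 4/9
P(U=2 | obs) = 1/9 / 4/9 = 1/4
P(U=3 | obs) = 2/9 / 4/9 = 1/2
P(U=4 | obs) = 1/9 / 4/9 = 1/4

P(U=2) = 1/4, P(U=3) = 1/2, P(U=4) = 1/4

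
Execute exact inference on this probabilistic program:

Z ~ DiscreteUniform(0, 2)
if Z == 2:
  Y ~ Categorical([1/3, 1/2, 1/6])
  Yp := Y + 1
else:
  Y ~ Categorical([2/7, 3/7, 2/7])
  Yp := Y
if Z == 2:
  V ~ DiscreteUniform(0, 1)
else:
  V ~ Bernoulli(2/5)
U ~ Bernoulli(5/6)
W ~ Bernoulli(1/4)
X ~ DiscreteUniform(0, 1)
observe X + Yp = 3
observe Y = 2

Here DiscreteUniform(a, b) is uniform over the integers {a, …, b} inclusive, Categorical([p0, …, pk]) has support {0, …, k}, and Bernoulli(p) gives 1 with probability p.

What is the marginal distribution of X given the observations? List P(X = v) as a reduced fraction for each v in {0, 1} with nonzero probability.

Enumerate traces; 24 have nonzero weight after conditioning:
  (Z=0, Y=2, V=0, U=0, W=0, X=1) weight 1/280
  (Z=0, Y=2, V=0, U=0, W=1, X=1) weight 1/840
  (Z=0, Y=2, V=0, U=1, W=0, X=1) weight 1/56
  (Z=0, Y=2, V=0, U=1, W=1, X=1) weight 1/168
  (Z=0, Y=2, V=1, U=0, W=0, X=1) weight 1/420
  (Z=0, Y=2, V=1, U=0, W=1, X=1) weight 1/1260
  (Z=0, Y=2, V=1, U=1, W=0, X=1) weight 1/84
  (Z=0, Y=2, V=1, U=1, W=1, X=1) weight 1/252
  (Z=2, Y=2, V=0, U=0, W=0, X=0) weight 1/576
  … 15 more
Group by X:
  weight(X=0) = 1/36
  weight(X=1) = 2/21
Total weight = 1/36 + 2/21 = 31/252
P(X=0 | obs) = 1/36 / 31/252 = 7/31
P(X=1 | obs) = 2/21 / 31/252 = 24/31

P(X=0) = 7/31, P(X=1) = 24/31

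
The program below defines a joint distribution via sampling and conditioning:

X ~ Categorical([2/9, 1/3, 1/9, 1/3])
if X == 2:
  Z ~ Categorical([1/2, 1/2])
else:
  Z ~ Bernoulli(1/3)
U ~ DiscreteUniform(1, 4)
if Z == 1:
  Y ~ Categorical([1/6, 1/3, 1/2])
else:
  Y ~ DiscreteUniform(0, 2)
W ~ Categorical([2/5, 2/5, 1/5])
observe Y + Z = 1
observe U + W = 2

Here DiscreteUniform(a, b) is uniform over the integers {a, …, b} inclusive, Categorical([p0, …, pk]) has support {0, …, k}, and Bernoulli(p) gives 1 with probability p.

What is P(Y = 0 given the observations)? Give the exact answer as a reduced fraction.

Enumerate traces; 16 have nonzero weight after conditioning:
  (X=0, Z=0, U=1, Y=1, W=1) weight 2/405
  (X=0, Z=0, U=2, Y=1, W=0) weight 2/405
  (X=0, Z=1, U=1, Y=0, W=1) weight 1/810
  (X=0, Z=1, U=2, Y=0, W=0) weight 1/810
  (X=1, Z=0, U=1, Y=1, W=1) weight 1/135
  (X=1, Z=0, U=2, Y=1, W=0) weight 1/135
  (X=1, Z=1, U=1, Y=0, W=1) weight 1/540
  (X=1, Z=1, U=2, Y=0, W=0) weight 1/540
  … 8 more
Group by Y:
  weight(Y=0) = 19/1620
  weight(Y=1) = 7/162
Total weight = 19/1620 + 7/162 = 89/1620
P(Y=0 | obs) = 19/1620 / 89/1620 = 19/89
P(Y=1 | obs) = 7/162 / 89/1620 = 70/89

P(Y = 0 | obs) = 19/89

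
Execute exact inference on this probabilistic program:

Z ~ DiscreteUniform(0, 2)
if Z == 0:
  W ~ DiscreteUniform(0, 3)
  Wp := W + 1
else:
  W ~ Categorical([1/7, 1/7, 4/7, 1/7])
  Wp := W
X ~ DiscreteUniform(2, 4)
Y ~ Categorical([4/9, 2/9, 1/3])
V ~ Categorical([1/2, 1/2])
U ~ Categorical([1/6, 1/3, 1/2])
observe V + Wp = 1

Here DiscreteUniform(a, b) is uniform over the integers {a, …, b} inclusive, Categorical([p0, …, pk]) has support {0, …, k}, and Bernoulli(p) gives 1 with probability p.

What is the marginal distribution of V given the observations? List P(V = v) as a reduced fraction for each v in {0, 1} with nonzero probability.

Enumerate traces; 135 have nonzero weight after conditioning:
  (Z=0, W=0, X=2, Y=0, V=0, U=0) weight 1/972
  (Z=0, W=0, X=2, Y=0, V=0, U=1) weight 1/486
  (Z=0, W=0, X=2, Y=0, V=0, U=2) weight 1/324
  (Z=0, W=0, X=2, Y=1, V=0, U=0) weight 1/1944
  (Z=0, W=0, X=2, Y=1, V=0, U=1) weight 1/972
  (Z=0, W=0, X=2, Y=1, V=0, U=2) weight 1/648
  (Z=0, W=0, X=2, Y=2, V=0, U=0) weight 1/1296
  (Z=0, W=0, X=2, Y=2, V=0, U=1) weight 1/648
  (Z=1, W=0, X=2, Y=0, V=1, U=0) weight 1/1701
  … 126 more
Group by V:
  weight(V=0) = 5/56
  weight(V=1) = 1/21
Total weight = 5/56 + 1/21 = 23/168
P(V=0 | obs) = 5/56 / 23/168 = 15/23
P(V=1 | obs) = 1/21 / 23/168 = 8/23

P(V=0) = 15/23, P(V=1) = 8/23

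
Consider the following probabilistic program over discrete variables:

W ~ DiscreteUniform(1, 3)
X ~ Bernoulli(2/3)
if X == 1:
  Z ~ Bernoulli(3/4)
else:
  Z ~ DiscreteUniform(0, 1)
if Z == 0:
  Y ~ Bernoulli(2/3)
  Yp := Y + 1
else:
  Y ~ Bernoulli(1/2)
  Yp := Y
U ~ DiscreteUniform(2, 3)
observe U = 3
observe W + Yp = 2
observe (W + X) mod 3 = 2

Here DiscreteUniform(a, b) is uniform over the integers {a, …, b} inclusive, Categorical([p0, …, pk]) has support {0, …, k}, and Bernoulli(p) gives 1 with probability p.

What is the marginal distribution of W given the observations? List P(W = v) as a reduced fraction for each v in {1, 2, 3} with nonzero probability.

Enumerate traces; 3 have nonzero weight after conditioning:
  (W=1, X=1, Z=0, Y=0, U=3) weight 1/108
  (W=1, X=1, Z=1, Y=1, U=3) weight 1/24
  (W=2, X=0, Z=1, Y=0, U=3) weight 1/72
Group by W:
  weight(W=1) = 11/216
  weight(W=2) = 1/72
Total weight = 11/216 + 1/72 = 7/108
P(W=1 | obs) = 11/216 / 7/108 = 11/14
P(W=2 | obs) = 1/72 / 7/108 = 3/14

P(W=1) = 11/14, P(W=2) = 3/14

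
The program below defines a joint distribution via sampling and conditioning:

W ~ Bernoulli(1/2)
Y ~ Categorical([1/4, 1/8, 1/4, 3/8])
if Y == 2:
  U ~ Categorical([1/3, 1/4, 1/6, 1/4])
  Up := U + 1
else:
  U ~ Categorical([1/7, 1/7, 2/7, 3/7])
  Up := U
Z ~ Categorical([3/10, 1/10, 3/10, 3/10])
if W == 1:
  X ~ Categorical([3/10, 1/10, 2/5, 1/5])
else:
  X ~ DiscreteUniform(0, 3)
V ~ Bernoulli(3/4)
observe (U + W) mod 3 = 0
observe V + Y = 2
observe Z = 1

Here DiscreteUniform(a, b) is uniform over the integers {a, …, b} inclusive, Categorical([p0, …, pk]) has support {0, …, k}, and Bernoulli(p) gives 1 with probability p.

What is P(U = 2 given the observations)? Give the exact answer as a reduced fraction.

Enumerate traces; 24 have nonzero weight after conditioning:
  (W=0, Y=1, U=0, Z=1, X=0, V=1) weight 3/17920
  (W=0, Y=1, U=0, Z=1, X=1, V=1) weight 3/17920
  (W=0, Y=1, U=0, Z=1, X=2, V=1) weight 3/17920
  (W=0, Y=1, U=0, Z=1, X=3, V=1) weight 3/17920
  (W=0, Y=1, U=3, Z=1, X=0, V=1) weight 9/17920
  (W=0, Y=1, U=3, Z=1, X=1, V=1) weight 9/17920
  (W=0, Y=1, U=3, Z=1, X=2, V=1) weight 9/17920
  (W=0, Y=1, U=3, Z=1, X=3, V=1) weight 9/17920
  (W=1, Y=1, U=2, Z=1, X=0, V=1) weight 9/22400
  … 15 more
Group by U:
  weight(U=0) = 23/13440
  weight(U=2) = 5/2688
  weight(U=3) = 5/1792
Total weight = 23/13440 + 5/2688 + 5/1792 = 57/8960
P(U=0 | obs) = 23/13440 / 57/8960 = 46/171
P(U=2 | obs) = 5/2688 / 57/8960 = 50/171
P(U=3 | obs) = 5/1792 / 57/8960 = 25/57

P(U = 2 | obs) = 50/171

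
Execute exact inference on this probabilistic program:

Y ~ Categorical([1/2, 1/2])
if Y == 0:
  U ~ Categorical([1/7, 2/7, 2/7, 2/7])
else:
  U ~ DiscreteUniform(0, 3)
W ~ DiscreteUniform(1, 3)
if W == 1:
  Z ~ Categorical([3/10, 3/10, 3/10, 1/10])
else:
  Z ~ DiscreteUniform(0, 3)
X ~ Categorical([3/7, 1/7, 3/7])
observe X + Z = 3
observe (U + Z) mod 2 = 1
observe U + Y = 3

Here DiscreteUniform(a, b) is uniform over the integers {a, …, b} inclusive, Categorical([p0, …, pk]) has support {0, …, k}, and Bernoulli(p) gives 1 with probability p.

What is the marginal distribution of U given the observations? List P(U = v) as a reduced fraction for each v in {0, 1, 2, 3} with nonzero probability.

Enumerate traces; 9 have nonzero weight after conditioning:
  (Y=0, U=3, W=1, Z=2, X=1) weight 1/490
  (Y=0, U=3, W=2, Z=2, X=1) weight 1/588
  (Y=0, U=3, W=3, Z=2, X=1) weight 1/588
  (Y=1, U=2, W=1, Z=1, X=2) weight 3/560
  (Y=1, U=2, W=1, Z=3, X=0) weight 1/560
  (Y=1, U=2, W=2, Z=1, X=2) weight 1/224
  (Y=1, U=2, W=2, Z=3, X=0) weight 1/224
  (Y=1, U=2, W=3, Z=1, X=2) weight 1/224
  … 1 more
Group by U:
  weight(U=2) = 1/40
  weight(U=3) = 4/735
Total weight = 1/40 + 4/735 = 179/5880
P(U=2 | obs) = 1/40 / 179/5880 = 147/179
P(U=3 | obs) = 4/735 / 179/5880 = 32/179

P(U=2) = 147/179, P(U=3) = 32/179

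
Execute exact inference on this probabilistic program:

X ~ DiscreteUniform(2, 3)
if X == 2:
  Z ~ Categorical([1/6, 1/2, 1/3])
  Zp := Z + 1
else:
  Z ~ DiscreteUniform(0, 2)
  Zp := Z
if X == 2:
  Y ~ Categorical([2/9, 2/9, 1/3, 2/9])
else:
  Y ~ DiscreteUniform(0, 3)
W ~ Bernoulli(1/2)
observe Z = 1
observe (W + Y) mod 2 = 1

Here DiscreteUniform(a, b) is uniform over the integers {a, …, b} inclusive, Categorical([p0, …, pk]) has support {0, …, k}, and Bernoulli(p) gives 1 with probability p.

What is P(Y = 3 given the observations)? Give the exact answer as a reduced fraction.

P(Y = 3 | obs) = 7/30

Enumerate traces; 8 have nonzero weight after conditioning:
  (X=2, Z=1, Y=0, W=1) weight 1/36
  (X=2, Z=1, Y=1, W=0) weight 1/36
  (X=2, Z=1, Y=2, W=1) weight 1/24
  (X=2, Z=1, Y=3, W=0) weight 1/36
  (X=3, Z=1, Y=0, W=1) weight 1/48
  (X=3, Z=1, Y=1, W=0) weight 1/48
  (X=3, Z=1, Y=2, W=1) weight 1/48
  (X=3, Z=1, Y=3, W=0) weight 1/48
Group by Y:
  weight(Y=0) = 7/144
  weight(Y=1) = 7/144
  weight(Y=2) = 1/16
  weight(Y=3) = 7/144
Total weight = 7/144 + 7/144 + 1/16 + 7/144 = 5/24
P(Y=0 | obs) = 7/144 / 5/24 = 7/30
P(Y=1 | obs) = 7/144 / 5/24 = 7/30
P(Y=2 | obs) = 1/16 / 5/24 = 3/10
P(Y=3 | obs) = 7/144 / 5/24 = 7/30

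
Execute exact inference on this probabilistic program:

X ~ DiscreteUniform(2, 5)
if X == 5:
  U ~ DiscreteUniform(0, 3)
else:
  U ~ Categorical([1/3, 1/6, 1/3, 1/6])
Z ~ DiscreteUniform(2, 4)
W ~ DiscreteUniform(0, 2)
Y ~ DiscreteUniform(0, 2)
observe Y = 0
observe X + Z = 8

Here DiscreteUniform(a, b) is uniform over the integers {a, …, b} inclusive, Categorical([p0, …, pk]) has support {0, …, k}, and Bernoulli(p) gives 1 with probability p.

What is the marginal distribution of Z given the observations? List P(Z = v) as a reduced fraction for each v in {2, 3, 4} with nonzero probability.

Enumerate traces; 24 have nonzero weight after conditioning:
  (X=4, U=0, Z=4, W=0, Y=0) weight 1/324
  (X=4, U=0, Z=4, W=1, Y=0) weight 1/324
  (X=4, U=0, Z=4, W=2, Y=0) weight 1/324
  (X=4, U=1, Z=4, W=0, Y=0) weight 1/648
  (X=4, U=1, Z=4, W=1, Y=0) weight 1/648
  (X=4, U=1, Z=4, W=2, Y=0) weight 1/648
  (X=4, U=2, Z=4, W=0, Y=0) weight 1/324
  (X=4, U=2, Z=4, W=1, Y=0) weight 1/324
  (X=5, U=0, Z=3, W=0, Y=0) weight 1/432
  … 15 more
Group by Z:
  weight(Z=3) = 1/36
  weight(Z=4) = 1/36
Total weight = 1/36 + 1/36 = 1/18
P(Z=3 | obs) = 1/36 / 1/18 = 1/2
P(Z=4 | obs) = 1/36 / 1/18 = 1/2

P(Z=3) = 1/2, P(Z=4) = 1/2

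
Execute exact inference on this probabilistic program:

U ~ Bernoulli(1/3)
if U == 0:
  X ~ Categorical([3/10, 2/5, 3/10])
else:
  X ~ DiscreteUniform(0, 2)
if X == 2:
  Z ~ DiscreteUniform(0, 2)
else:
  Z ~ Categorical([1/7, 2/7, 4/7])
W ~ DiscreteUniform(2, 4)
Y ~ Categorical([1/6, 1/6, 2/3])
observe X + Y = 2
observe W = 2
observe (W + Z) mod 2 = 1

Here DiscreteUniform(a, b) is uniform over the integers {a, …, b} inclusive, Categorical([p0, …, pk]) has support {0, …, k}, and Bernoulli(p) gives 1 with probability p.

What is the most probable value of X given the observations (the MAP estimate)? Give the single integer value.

Enumerate traces; 6 have nonzero weight after conditioning:
  (U=0, X=0, Z=1, W=2, Y=2) weight 4/315
  (U=0, X=1, Z=1, W=2, Y=1) weight 4/945
  (U=0, X=2, Z=1, W=2, Y=0) weight 1/270
  (U=1, X=0, Z=1, W=2, Y=2) weight 4/567
  (U=1, X=1, Z=1, W=2, Y=1) weight 1/567
  (U=1, X=2, Z=1, W=2, Y=0) weight 1/486
Group by X:
  weight(X=0) = 8/405
  weight(X=1) = 17/2835
  weight(X=2) = 7/1215
Total weight = 8/405 + 17/2835 + 7/1215 = 268/8505
P(X=0 | obs) = 8/405 / 268/8505 = 42/67
P(X=1 | obs) = 17/2835 / 268/8505 = 51/268
P(X=2 | obs) = 7/1215 / 268/8505 = 49/268
argmax = 0

argmax_v P(X = v | obs) = 0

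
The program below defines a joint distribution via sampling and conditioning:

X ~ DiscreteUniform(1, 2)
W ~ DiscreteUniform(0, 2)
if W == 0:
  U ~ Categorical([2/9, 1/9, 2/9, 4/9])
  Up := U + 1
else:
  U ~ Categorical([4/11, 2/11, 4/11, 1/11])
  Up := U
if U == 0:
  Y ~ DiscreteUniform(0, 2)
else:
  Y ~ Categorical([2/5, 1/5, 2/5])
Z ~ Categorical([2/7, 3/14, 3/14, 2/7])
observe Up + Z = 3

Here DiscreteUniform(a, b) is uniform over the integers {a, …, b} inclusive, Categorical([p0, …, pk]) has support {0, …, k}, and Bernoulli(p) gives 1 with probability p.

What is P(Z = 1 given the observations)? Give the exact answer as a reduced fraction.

Enumerate traces; 66 have nonzero weight after conditioning:
  (X=1, W=0, U=0, Y=0, Z=2) weight 1/378
  (X=1, W=0, U=0, Y=1, Z=2) weight 1/378
  (X=1, W=0, U=0, Y=2, Z=2) weight 1/378
  (X=1, W=0, U=1, Y=0, Z=1) weight 1/630
  (X=1, W=0, U=1, Y=1, Z=1) weight 1/1260
  (X=1, W=0, U=1, Y=2, Z=1) weight 1/630
  (X=1, W=0, U=2, Y=0, Z=0) weight 4/945
  (X=1, W=0, U=2, Y=1, Z=0) weight 2/945
  (X=1, W=1, U=0, Y=0, Z=3) weight 4/693
  … 57 more
Group by Z:
  weight(Z=0) = 80/2079
  weight(Z=1) = 83/1386
  weight(Z=2) = 29/693
  weight(Z=3) = 16/231
Total weight = 80/2079 + 83/1386 + 29/693 + 16/231 = 871/4158
P(Z=0 | obs) = 80/2079 / 871/4158 = 160/871
P(Z=1 | obs) = 83/1386 / 871/4158 = 249/871
P(Z=2 | obs) = 29/693 / 871/4158 = 174/871
P(Z=3 | obs) = 16/231 / 871/4158 = 288/871

P(Z = 1 | obs) = 249/871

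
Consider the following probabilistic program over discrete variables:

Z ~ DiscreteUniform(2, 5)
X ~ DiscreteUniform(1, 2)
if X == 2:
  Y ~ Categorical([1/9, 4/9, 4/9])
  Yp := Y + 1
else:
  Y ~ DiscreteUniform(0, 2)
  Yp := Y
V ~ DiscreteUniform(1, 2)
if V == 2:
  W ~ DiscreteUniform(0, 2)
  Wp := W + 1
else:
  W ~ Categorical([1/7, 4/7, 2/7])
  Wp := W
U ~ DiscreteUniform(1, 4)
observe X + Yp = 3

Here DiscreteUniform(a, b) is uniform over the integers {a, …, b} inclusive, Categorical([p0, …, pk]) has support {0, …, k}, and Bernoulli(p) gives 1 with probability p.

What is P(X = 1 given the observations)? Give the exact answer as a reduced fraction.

Enumerate traces; 192 have nonzero weight after conditioning:
  (Z=2, X=1, Y=2, V=1, W=0, U=1) weight 1/1344
  (Z=2, X=1, Y=2, V=1, W=0, U=2) weight 1/1344
  (Z=2, X=1, Y=2, V=1, W=0, U=3) weight 1/1344
  (Z=2, X=1, Y=2, V=1, W=0, U=4) weight 1/1344
  (Z=2, X=1, Y=2, V=1, W=1, U=1) weight 1/336
  (Z=2, X=1, Y=2, V=1, W=1, U=2) weight 1/336
  (Z=2, X=1, Y=2, V=1, W=1, U=3) weight 1/336
  (Z=2, X=1, Y=2, V=1, W=1, U=4) weight 1/336
  (Z=2, X=2, Y=0, V=1, W=0, U=1) weight 1/4032
  … 183 more
Group by X:
  weight(X=1) = 1/6
  weight(X=2) = 1/18
Total weight = 1/6 + 1/18 = 2/9
P(X=1 | obs) = 1/6 / 2/9 = 3/4
P(X=2 | obs) = 1/18 / 2/9 = 1/4

P(X = 1 | obs) = 3/4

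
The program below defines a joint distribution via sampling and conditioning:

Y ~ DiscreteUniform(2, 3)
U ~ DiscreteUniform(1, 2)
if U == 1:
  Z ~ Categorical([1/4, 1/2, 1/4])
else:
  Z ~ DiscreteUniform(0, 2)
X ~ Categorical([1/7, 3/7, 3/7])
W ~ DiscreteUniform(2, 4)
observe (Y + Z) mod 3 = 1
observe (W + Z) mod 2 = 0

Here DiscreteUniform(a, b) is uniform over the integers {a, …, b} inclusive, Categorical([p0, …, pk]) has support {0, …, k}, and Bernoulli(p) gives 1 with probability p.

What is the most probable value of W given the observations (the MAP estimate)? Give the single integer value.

argmax_v P(W = v | obs) = 3

Enumerate traces; 18 have nonzero weight after conditioning:
  (Y=2, U=1, Z=2, X=0, W=2) weight 1/336
  (Y=2, U=1, Z=2, X=0, W=4) weight 1/336
  (Y=2, U=1, Z=2, X=1, W=2) weight 1/112
  (Y=2, U=1, Z=2, X=1, W=4) weight 1/112
  (Y=2, U=1, Z=2, X=2, W=2) weight 1/112
  (Y=2, U=1, Z=2, X=2, W=4) weight 1/112
  (Y=2, U=2, Z=2, X=0, W=2) weight 1/252
  (Y=2, U=2, Z=2, X=0, W=4) weight 1/252
  (Y=3, U=1, Z=1, X=0, W=3) weight 1/168
  … 9 more
Group by W:
  weight(W=2) = 7/144
  weight(W=3) = 5/72
  weight(W=4) = 7/144
Total weight = 7/144 + 5/72 + 7/144 = 1/6
P(W=2 | obs) = 7/144 / 1/6 = 7/24
P(W=3 | obs) = 5/72 / 1/6 = 5/12
P(W=4 | obs) = 7/144 / 1/6 = 7/24
argmax = 3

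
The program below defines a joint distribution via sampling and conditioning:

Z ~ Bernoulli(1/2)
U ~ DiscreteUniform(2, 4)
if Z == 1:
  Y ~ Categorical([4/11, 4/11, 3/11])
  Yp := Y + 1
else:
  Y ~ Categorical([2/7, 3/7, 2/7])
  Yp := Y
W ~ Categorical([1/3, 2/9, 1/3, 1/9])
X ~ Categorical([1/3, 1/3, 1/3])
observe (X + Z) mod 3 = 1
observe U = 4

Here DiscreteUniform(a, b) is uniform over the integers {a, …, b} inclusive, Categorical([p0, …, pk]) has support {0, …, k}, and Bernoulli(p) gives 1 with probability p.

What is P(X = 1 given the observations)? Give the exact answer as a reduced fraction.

Enumerate traces; 24 have nonzero weight after conditioning:
  (Z=0, U=4, Y=0, W=0, X=1) weight 1/189
  (Z=0, U=4, Y=0, W=1, X=1) weight 2/567
  (Z=0, U=4, Y=0, W=2, X=1) weight 1/189
  (Z=0, U=4, Y=0, W=3, X=1) weight 1/567
  (Z=0, U=4, Y=1, W=0, X=1) weight 1/126
  (Z=0, U=4, Y=1, W=1, X=1) weight 1/189
  (Z=0, U=4, Y=1, W=2, X=1) weight 1/126
  (Z=0, U=4, Y=1, W=3, X=1) weight 1/378
  (Z=1, U=4, Y=0, W=0, X=0) weight 2/297
  … 15 more
Group by X:
  weight(X=0) = 1/18
  weight(X=1) = 1/18
Total weight = 1/18 + 1/18 = 1/9
P(X=0 | obs) = 1/18 / 1/9 = 1/2
P(X=1 | obs) = 1/18 / 1/9 = 1/2

P(X = 1 | obs) = 1/2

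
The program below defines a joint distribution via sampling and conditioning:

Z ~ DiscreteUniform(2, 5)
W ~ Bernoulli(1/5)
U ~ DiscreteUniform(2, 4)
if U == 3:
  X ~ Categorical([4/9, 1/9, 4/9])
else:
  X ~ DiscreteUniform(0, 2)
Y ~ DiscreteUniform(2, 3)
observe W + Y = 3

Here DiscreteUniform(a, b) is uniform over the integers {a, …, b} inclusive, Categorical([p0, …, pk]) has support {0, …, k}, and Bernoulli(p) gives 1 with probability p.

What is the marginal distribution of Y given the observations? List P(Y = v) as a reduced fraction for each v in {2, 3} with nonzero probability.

Enumerate traces; 72 have nonzero weight after conditioning:
  (Z=2, W=0, U=2, X=0, Y=3) weight 1/90
  (Z=2, W=0, U=2, X=1, Y=3) weight 1/90
  (Z=2, W=0, U=2, X=2, Y=3) weight 1/90
  (Z=2, W=0, U=3, X=0, Y=3) weight 2/135
  (Z=2, W=0, U=3, X=1, Y=3) weight 1/270
  (Z=2, W=0, U=3, X=2, Y=3) weight 2/135
  (Z=2, W=0, U=4, X=0, Y=3) weight 1/90
  (Z=2, W=0, U=4, X=1, Y=3) weight 1/90
  (Z=2, W=1, U=2, X=0, Y=2) weight 1/360
  … 63 more
Group by Y:
  weight(Y=2) = 1/10
  weight(Y=3) = 2/5
Total weight = 1/10 + 2/5 = 1/2
P(Y=2 | obs) = 1/10 / 1/2 = 1/5
P(Y=3 | obs) = 2/5 / 1/2 = 4/5

P(Y=2) = 1/5, P(Y=3) = 4/5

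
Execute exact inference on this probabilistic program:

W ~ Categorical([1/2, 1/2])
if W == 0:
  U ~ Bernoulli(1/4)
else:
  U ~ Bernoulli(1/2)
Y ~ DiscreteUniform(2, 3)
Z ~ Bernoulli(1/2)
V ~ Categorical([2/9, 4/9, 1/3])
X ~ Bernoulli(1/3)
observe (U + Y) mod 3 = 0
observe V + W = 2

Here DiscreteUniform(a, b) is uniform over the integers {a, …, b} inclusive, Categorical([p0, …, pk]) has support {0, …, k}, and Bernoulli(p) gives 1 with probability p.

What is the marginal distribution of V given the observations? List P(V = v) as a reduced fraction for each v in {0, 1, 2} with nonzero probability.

Enumerate traces; 16 have nonzero weight after conditioning:
  (W=0, U=0, Y=3, Z=0, V=2, X=0) weight 1/48
  (W=0, U=0, Y=3, Z=0, V=2, X=1) weight 1/96
  (W=0, U=0, Y=3, Z=1, V=2, X=0) weight 1/48
  (W=0, U=0, Y=3, Z=1, V=2, X=1) weight 1/96
  (W=0, U=1, Y=2, Z=0, V=2, X=0) weight 1/144
  (W=0, U=1, Y=2, Z=0, V=2, X=1) weight 1/288
  (W=0, U=1, Y=2, Z=1, V=2, X=0) weight 1/144
  (W=0, U=1, Y=2, Z=1, V=2, X=1) weight 1/288
  (W=1, U=0, Y=3, Z=0, V=1, X=0) weight 1/54
  … 7 more
Group by V:
  weight(V=1) = 1/9
  weight(V=2) = 1/12
Total weight = 1/9 + 1/12 = 7/36
P(V=1 | obs) = 1/9 / 7/36 = 4/7
P(V=2 | obs) = 1/12 / 7/36 = 3/7

P(V=1) = 4/7, P(V=2) = 3/7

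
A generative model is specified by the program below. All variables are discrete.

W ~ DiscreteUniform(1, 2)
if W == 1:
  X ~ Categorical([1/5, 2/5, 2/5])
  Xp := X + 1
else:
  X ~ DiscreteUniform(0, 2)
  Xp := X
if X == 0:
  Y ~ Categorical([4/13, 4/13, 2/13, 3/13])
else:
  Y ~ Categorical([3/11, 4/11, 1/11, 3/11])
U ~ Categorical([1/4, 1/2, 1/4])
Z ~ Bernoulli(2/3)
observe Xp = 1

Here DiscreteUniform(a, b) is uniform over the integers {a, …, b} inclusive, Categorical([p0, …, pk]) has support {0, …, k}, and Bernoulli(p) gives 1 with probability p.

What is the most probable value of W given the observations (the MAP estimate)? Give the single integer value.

Enumerate traces; 48 have nonzero weight after conditioning:
  (W=1, X=0, Y=0, U=0, Z=0) weight 1/390
  (W=1, X=0, Y=0, U=0, Z=1) weight 1/195
  (W=1, X=0, Y=0, U=1, Z=0) weight 1/195
  (W=1, X=0, Y=0, U=1, Z=1) weight 2/195
  (W=1, X=0, Y=0, U=2, Z=0) weight 1/390
  (W=1, X=0, Y=0, U=2, Z=1) weight 1/195
  (W=1, X=0, Y=1, U=0, Z=0) weight 1/390
  (W=1, X=0, Y=1, U=0, Z=1) weight 1/195
  (W=2, X=1, Y=0, U=0, Z=0) weight 1/264
  … 39 more
Group by W:
  weight(W=1) = 1/10
  weight(W=2) = 1/6
Total weight = 1/10 + 1/6 = 4/15
P(W=1 | obs) = 1/10 / 4/15 = 3/8
P(W=2 | obs) = 1/6 / 4/15 = 5/8
argmax = 2

argmax_v P(W = v | obs) = 2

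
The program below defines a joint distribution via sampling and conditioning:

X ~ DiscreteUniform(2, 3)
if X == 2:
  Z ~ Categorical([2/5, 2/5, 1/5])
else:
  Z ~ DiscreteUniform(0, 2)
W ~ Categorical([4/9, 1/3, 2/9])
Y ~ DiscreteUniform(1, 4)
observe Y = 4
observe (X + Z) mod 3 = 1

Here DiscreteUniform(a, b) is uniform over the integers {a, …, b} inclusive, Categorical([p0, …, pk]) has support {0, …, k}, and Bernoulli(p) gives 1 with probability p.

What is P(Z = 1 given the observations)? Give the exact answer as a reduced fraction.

P(Z = 1 | obs) = 5/8

Enumerate traces; 6 have nonzero weight after conditioning:
  (X=2, Z=2, W=0, Y=4) weight 1/90
  (X=2, Z=2, W=1, Y=4) weight 1/120
  (X=2, Z=2, W=2, Y=4) weight 1/180
  (X=3, Z=1, W=0, Y=4) weight 1/54
  (X=3, Z=1, W=1, Y=4) weight 1/72
  (X=3, Z=1, W=2, Y=4) weight 1/108
Group by Z:
  weight(Z=1) = 1/24
  weight(Z=2) = 1/40
Total weight = 1/24 + 1/40 = 1/15
P(Z=1 | obs) = 1/24 / 1/15 = 5/8
P(Z=2 | obs) = 1/40 / 1/15 = 3/8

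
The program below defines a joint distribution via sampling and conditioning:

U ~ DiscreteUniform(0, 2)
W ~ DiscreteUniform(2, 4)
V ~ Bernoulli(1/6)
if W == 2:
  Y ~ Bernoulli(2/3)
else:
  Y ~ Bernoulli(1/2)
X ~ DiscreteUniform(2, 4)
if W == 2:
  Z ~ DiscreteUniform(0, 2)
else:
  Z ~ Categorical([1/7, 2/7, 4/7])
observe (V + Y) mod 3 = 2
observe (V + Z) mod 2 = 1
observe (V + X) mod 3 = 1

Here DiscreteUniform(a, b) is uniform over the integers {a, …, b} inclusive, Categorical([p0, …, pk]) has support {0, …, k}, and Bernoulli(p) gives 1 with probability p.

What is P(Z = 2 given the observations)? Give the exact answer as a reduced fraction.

Enumerate traces; 18 have nonzero weight after conditioning:
  (U=0, W=2, V=1, Y=1, X=3, Z=0) weight 1/729
  (U=0, W=2, V=1, Y=1, X=3, Z=2) weight 1/729
  (U=0, W=3, V=1, Y=1, X=3, Z=0) weight 1/2268
  (U=0, W=3, V=1, Y=1, X=3, Z=2) weight 1/567
  (U=0, W=4, V=1, Y=1, X=3, Z=0) weight 1/2268
  (U=0, W=4, V=1, Y=1, X=3, Z=2) weight 1/567
  (U=1, W=2, V=1, Y=1, X=3, Z=0) weight 1/729
  (U=1, W=2, V=1, Y=1, X=3, Z=2) weight 1/729
  … 10 more
Group by Z:
  weight(Z=0) = 23/3402
  weight(Z=2) = 25/1701
Total weight = 23/3402 + 25/1701 = 73/3402
P(Z=0 | obs) = 23/3402 / 73/3402 = 23/73
P(Z=2 | obs) = 25/1701 / 73/3402 = 50/73

P(Z = 2 | obs) = 50/73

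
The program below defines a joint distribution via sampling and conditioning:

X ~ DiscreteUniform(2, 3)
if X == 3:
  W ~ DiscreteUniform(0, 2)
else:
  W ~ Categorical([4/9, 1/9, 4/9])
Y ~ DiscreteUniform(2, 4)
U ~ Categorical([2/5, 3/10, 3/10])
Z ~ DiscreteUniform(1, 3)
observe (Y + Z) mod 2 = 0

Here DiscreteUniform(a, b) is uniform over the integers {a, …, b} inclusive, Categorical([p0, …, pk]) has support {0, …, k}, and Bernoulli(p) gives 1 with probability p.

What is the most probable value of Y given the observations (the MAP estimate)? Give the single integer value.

argmax_v P(Y = v | obs) = 3

Enumerate traces; 72 have nonzero weight after conditioning:
  (X=2, W=0, Y=2, U=0, Z=2) weight 4/405
  (X=2, W=0, Y=2, U=1, Z=2) weight 1/135
  (X=2, W=0, Y=2, U=2, Z=2) weight 1/135
  (X=2, W=0, Y=3, U=0, Z=1) weight 4/405
  (X=2, W=0, Y=3, U=0, Z=3) weight 4/405
  (X=2, W=0, Y=3, U=1, Z=1) weight 1/135
  (X=2, W=0, Y=3, U=1, Z=3) weight 1/135
  (X=2, W=0, Y=3, U=2, Z=1) weight 1/135
  (X=2, W=0, Y=4, U=0, Z=2) weight 4/405
  … 63 more
Group by Y:
  weight(Y=2) = 1/9
  weight(Y=3) = 2/9
  weight(Y=4) = 1/9
Total weight = 1/9 + 2/9 + 1/9 = 4/9
P(Y=2 | obs) = 1/9 / 4/9 = 1/4
P(Y=3 | obs) = 2/9 / 4/9 = 1/2
P(Y=4 | obs) = 1/9 / 4/9 = 1/4
argmax = 3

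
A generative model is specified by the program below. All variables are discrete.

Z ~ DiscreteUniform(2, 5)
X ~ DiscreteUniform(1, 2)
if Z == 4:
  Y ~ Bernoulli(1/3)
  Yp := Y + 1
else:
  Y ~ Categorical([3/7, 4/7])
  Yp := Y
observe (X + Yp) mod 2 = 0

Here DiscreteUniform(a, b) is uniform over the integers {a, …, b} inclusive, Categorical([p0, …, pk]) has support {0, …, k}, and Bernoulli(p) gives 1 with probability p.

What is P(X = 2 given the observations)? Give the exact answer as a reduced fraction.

Enumerate traces; 8 have nonzero weight after conditioning:
  (Z=2, X=1, Y=1) weight 1/14
  (Z=2, X=2, Y=0) weight 3/56
  (Z=3, X=1, Y=1) weight 1/14
  (Z=3, X=2, Y=0) weight 3/56
  (Z=4, X=1, Y=0) weight 1/12
  (Z=4, X=2, Y=1) weight 1/24
  (Z=5, X=1, Y=1) weight 1/14
  (Z=5, X=2, Y=0) weight 3/56
Group by X:
  weight(X=1) = 25/84
  weight(X=2) = 17/84
Total weight = 25/84 + 17/84 = 1/2
P(X=1 | obs) = 25/84 / 1/2 = 25/42
P(X=2 | obs) = 17/84 / 1/2 = 17/42

P(X = 2 | obs) = 17/42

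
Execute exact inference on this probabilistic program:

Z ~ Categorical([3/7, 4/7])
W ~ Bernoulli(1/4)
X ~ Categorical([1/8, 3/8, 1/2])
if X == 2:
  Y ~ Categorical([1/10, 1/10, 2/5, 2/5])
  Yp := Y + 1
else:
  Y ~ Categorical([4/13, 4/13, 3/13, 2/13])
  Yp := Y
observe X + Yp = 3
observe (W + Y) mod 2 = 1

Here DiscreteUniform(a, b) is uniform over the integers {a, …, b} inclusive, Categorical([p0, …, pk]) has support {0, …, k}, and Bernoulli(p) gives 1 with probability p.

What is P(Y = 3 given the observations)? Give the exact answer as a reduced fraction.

Enumerate traces; 6 have nonzero weight after conditioning:
  (Z=0, W=0, X=0, Y=3) weight 9/1456
  (Z=0, W=1, X=1, Y=2) weight 27/2912
  (Z=0, W=1, X=2, Y=0) weight 3/560
  (Z=1, W=0, X=0, Y=3) weight 3/364
  (Z=1, W=1, X=1, Y=2) weight 9/728
  (Z=1, W=1, X=2, Y=0) weight 1/140
Group by Y:
  weight(Y=0) = 1/80
  weight(Y=2) = 9/416
  weight(Y=3) = 3/208
Total weight = 1/80 + 9/416 + 3/208 = 101/2080
P(Y=0 | obs) = 1/80 / 101/2080 = 26/101
P(Y=2 | obs) = 9/416 / 101/2080 = 45/101
P(Y=3 | obs) = 3/208 / 101/2080 = 30/101

P(Y = 3 | obs) = 30/101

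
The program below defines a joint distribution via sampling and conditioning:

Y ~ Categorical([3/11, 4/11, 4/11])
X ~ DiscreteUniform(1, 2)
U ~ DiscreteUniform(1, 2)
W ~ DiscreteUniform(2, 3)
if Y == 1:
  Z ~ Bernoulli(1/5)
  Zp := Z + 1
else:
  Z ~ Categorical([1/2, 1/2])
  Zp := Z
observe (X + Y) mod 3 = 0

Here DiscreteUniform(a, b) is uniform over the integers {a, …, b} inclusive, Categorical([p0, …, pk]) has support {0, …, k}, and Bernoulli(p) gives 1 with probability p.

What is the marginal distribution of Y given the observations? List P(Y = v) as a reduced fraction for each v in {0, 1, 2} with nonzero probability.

P(Y=1) = 1/2, P(Y=2) = 1/2

Enumerate traces; 16 have nonzero weight after conditioning:
  (Y=1, X=2, U=1, W=2, Z=0) weight 2/55
  (Y=1, X=2, U=1, W=2, Z=1) weight 1/110
  (Y=1, X=2, U=1, W=3, Z=0) weight 2/55
  (Y=1, X=2, U=1, W=3, Z=1) weight 1/110
  (Y=1, X=2, U=2, W=2, Z=0) weight 2/55
  (Y=1, X=2, U=2, W=2, Z=1) weight 1/110
  (Y=1, X=2, U=2, W=3, Z=0) weight 2/55
  (Y=1, X=2, U=2, W=3, Z=1) weight 1/110
  (Y=2, X=1, U=1, W=2, Z=0) weight 1/44
  … 7 more
Group by Y:
  weight(Y=1) = 2/11
  weight(Y=2) = 2/11
Total weight = 2/11 + 2/11 = 4/11
P(Y=1 | obs) = 2/11 / 4/11 = 1/2
P(Y=2 | obs) = 2/11 / 4/11 = 1/2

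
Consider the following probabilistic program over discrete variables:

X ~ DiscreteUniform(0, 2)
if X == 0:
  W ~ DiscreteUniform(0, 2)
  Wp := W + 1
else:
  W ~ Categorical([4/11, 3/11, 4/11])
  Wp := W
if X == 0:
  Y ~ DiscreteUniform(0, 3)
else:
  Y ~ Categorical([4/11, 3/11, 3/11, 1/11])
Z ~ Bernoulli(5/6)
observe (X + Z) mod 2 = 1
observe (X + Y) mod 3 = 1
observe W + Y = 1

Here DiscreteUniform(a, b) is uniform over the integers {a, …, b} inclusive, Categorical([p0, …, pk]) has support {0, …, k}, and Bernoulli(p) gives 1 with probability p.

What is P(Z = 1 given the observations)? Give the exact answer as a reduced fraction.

Enumerate traces; 2 have nonzero weight after conditioning:
  (X=0, W=0, Y=1, Z=1) weight 5/216
  (X=1, W=1, Y=0, Z=0) weight 2/363
Group by Z:
  weight(Z=0) = 2/363
  weight(Z=1) = 5/216
Total weight = 2/363 + 5/216 = 749/26136
P(Z=0 | obs) = 2/363 / 749/26136 = 144/749
P(Z=1 | obs) = 5/216 / 749/26136 = 605/749

P(Z = 1 | obs) = 605/749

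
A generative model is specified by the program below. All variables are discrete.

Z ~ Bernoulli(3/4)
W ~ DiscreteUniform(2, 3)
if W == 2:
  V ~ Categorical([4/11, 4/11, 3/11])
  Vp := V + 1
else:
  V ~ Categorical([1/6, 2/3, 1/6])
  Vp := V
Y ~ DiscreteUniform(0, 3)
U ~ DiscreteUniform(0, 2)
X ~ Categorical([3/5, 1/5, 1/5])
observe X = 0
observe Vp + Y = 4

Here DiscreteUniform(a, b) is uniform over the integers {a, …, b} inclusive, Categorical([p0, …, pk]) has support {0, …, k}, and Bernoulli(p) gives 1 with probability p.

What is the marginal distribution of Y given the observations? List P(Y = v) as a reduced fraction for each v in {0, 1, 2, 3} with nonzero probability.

Enumerate traces; 30 have nonzero weight after conditioning:
  (Z=0, W=2, V=0, Y=3, U=0, X=0) weight 1/440
  (Z=0, W=2, V=0, Y=3, U=1, X=0) weight 1/440
  (Z=0, W=2, V=0, Y=3, U=2, X=0) weight 1/440
  (Z=0, W=2, V=1, Y=2, U=0, X=0) weight 1/440
  (Z=0, W=2, V=1, Y=2, U=1, X=0) weight 1/440
  (Z=0, W=2, V=1, Y=2, U=2, X=0) weight 1/440
  (Z=0, W=2, V=2, Y=1, U=0, X=0) weight 3/1760
  (Z=0, W=2, V=2, Y=1, U=1, X=0) weight 3/1760
  … 22 more
Group by Y:
  weight(Y=1) = 9/440
  weight(Y=2) = 7/176
  weight(Y=3) = 17/220
Total weight = 9/440 + 7/176 + 17/220 = 11/80
P(Y=1 | obs) = 9/440 / 11/80 = 18/121
P(Y=2 | obs) = 7/176 / 11/80 = 35/121
P(Y=3 | obs) = 17/220 / 11/80 = 68/121

P(Y=1) = 18/121, P(Y=2) = 35/121, P(Y=3) = 68/121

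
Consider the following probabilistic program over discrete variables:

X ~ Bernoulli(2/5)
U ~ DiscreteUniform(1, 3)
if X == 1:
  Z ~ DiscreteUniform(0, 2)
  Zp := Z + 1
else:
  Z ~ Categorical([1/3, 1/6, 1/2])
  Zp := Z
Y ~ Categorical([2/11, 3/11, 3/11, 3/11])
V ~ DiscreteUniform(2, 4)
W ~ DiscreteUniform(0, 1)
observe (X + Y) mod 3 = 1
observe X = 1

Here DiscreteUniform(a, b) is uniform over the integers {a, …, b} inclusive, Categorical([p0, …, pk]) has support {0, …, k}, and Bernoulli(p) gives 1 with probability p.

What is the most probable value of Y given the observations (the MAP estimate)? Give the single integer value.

Enumerate traces; 108 have nonzero weight after conditioning:
  (X=1, U=1, Z=0, Y=0, V=2, W=0) weight 2/1485
  (X=1, U=1, Z=0, Y=0, V=2, W=1) weight 2/1485
  (X=1, U=1, Z=0, Y=0, V=3, W=0) weight 2/1485
  (X=1, U=1, Z=0, Y=0, V=3, W=1) weight 2/1485
  (X=1, U=1, Z=0, Y=0, V=4, W=0) weight 2/1485
  (X=1, U=1, Z=0, Y=0, V=4, W=1) weight 2/1485
  (X=1, U=1, Z=0, Y=3, V=2, W=0) weight 1/495
  (X=1, U=1, Z=0, Y=3, V=2, W=1) weight 1/495
  … 100 more
Group by Y:
  weight(Y=0) = 4/55
  weight(Y=3) = 6/55
Total weight = 4/55 + 6/55 = 2/11
P(Y=0 | obs) = 4/55 / 2/11 = 2/5
P(Y=3 | obs) = 6/55 / 2/11 = 3/5
argmax = 3

argmax_v P(Y = v | obs) = 3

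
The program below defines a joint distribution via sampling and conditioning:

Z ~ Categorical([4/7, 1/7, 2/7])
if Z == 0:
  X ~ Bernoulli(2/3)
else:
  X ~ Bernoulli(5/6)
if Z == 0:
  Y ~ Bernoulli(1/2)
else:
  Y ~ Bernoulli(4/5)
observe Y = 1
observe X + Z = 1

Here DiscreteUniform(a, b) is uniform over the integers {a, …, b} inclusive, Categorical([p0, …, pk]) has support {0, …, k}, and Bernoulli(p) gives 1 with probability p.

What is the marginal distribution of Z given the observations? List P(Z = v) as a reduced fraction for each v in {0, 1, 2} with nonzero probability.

P(Z=0) = 10/11, P(Z=1) = 1/11

Enumerate traces; 2 have nonzero weight after conditioning:
  (Z=0, X=1, Y=1) weight 4/21
  (Z=1, X=0, Y=1) weight 2/105
Group by Z:
  weight(Z=0) = 4/21
  weight(Z=1) = 2/105
Total weight = 4/21 + 2/105 = 22/105
P(Z=0 | obs) = 4/21 / 22/105 = 10/11
P(Z=1 | obs) = 2/105 / 22/105 = 1/11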